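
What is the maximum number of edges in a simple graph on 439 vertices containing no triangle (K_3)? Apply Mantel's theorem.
ex(439, K_3) = ⌊439^2/4⌋ = 48180

Mantel (1907): a triangle-free graph on n vertices has at most ⌊n^2/4⌋ edges, with equality for the complete bipartite graph K_{⌊n/2⌋, ⌈n/2⌉}. For n = 439: ⌊439^2/4⌋ = ⌊192721/4⌋ = 48180. The extremal graph is K_{219, 220}, which has 219·220 = 48180 edges.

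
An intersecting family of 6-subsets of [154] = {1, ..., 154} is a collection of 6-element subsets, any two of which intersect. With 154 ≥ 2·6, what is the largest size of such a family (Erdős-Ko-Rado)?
max |F| = C(153, 5) = 654045930

Erdős-Ko-Rado (1961): when n ≥ 2k, max |F| = C(n−1, k−1). The bound is attained by the star {A : i ∈ A} for any fixed i ∈ [n]. Here C(154−1, 6−1) = C(153, 5) = 654045930.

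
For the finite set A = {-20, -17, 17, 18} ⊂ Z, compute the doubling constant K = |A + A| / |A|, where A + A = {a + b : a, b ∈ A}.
K = |A + A| / |A| = 10/4 = 5/2

Enumerate A + A = {a + b : a, b ∈ A}. With |A| = 4, there are |A|^2 = 16 ordered sum pairs; collecting distinct values, A + A = {-40, -37, -34, -3, -2, 0, 1, 34, 35, 36}, so |A + A| = 10. Thus K = 10/4 = 5/2. For comparison, the minimum possible |A + A| over all 4-element sets is 2·4 − 1 = 7 (so min K = 7/4), attained only by arithmetic progressions.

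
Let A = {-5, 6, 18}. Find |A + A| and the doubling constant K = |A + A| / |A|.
K = |A + A| / |A| = 6/3 = 2

Enumerate A + A = {a + b : a, b ∈ A}. With |A| = 3, there are |A|^2 = 9 ordered sum pairs; collecting distinct values, A + A = {-10, 1, 12, 13, 24, 36}, so |A + A| = 6. Thus K = 6/3 = 2. For comparison, the minimum possible |A + A| over all 3-element sets is 2·3 − 1 = 5 (so min K = 5/3), attained only by arithmetic progressions.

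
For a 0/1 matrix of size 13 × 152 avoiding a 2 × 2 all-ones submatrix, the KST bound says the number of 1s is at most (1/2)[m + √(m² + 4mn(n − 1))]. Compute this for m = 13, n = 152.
z(13, 152; 2, 2) ≤ (1/2)[13 + √(13² + 4·13·152·151)] = (1/2)[13 + √1193673] = 552.7767

Kővári–Sós–Turán: let r_1, ..., r_13 be the row sums and z = Σ r_i the total number of 1s. Each pair of columns can share at most one row with both entries 1 (else a 2×2 all-ones block appears), so Σ_i C(r_i, 2) ≤ C(152, 2) = 11476. By convexity Σ_i C(r_i, 2) ≥ 13·C(z/13, 2) = z(z − 13)/(2·13), giving z² − 13z − 13·152·151 ≤ 0 and hence z ≤ (1/2)[13 + √(169 + 4·298376)] = (1/2)[13 + √1193673] ≈ (1/2)(13 + 1092.5534) = 552.7767.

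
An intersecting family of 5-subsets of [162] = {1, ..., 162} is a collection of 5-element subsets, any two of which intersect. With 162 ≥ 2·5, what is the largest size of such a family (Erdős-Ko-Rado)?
max |F| = C(161, 4) = 26964280

Erdős-Ko-Rado (1961): when n ≥ 2k, max |F| = C(n−1, k−1). The bound is attained by the star {A : i ∈ A} for any fixed i ∈ [n]. Here C(162−1, 5−1) = C(161, 4) = 26964280.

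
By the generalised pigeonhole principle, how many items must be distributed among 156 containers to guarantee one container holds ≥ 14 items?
n = (14 − 1)·156 + 1 = 2029

By the generalised pigeonhole principle, to guarantee some box contains ≥ r objects we need more than (r − 1) · k objects total. Threshold: n = (r − 1) · k + 1. With r = 14 and k = 156: n = 13 · 156 + 1 = 2028 + 1 = 2029. For n = 2028 = 13 · 156, we can put exactly 13 objects in every box, avoiding 14 in any single one — so 2029 is tight.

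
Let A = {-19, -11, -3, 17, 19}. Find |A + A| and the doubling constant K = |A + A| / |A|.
K = |A + A| / |A| = 14/5

Enumerate A + A = {a + b : a, b ∈ A}. With |A| = 5, there are |A|^2 = 25 ordered sum pairs; collecting distinct values, A + A = {-38, -30, -22, -14, -6, -2, 0, 6, 8, 14, 16, 34, 36, 38}, so |A + A| = 14. Thus K = 14/5. For comparison, the minimum possible |A + A| over all 5-element sets is 2·5 − 1 = 9 (so min K = 9/5), attained only by arithmetic progressions.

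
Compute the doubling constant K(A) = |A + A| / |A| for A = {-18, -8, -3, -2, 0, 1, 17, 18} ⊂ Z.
K = |A + A| / |A| = 31/8

Enumerate A + A = {a + b : a, b ∈ A}. With |A| = 8, there are |A|^2 = 64 ordered sum pairs; collecting distinct values, A + A = {-36, -26, -21, -20, -18, -17, -16, -11, -10, -8, -7, -6, -5, -4, -3, -2, -1, 0, 1, 2, 9, 10, 14, 15, 16, 17, 18, 19, 34, 35, 36}, so |A + A| = 31. Thus K = 31/8. For comparison, the minimum possible |A + A| over all 8-element sets is 2·8 − 1 = 15 (so min K = 15/8), attained only by arithmetic progressions.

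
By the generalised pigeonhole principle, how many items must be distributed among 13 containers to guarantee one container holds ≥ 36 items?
n = (36 − 1)·13 + 1 = 456

By the generalised pigeonhole principle, to guarantee some box contains ≥ r objects we need more than (r − 1) · k objects total. Threshold: n = (r − 1) · k + 1. With r = 36 and k = 13: n = 35 · 13 + 1 = 455 + 1 = 456. For n = 455 = 35 · 13, we can put exactly 35 objects in every box, avoiding 36 in any single one — so 456 is tight.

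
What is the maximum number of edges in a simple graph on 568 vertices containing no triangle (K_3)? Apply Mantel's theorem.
ex(568, K_3) = ⌊568^2/4⌋ = 80656

Mantel (1907): a triangle-free graph on n vertices has at most ⌊n^2/4⌋ edges, with equality for the complete bipartite graph K_{⌊n/2⌋, ⌈n/2⌉}. For n = 568: ⌊568^2/4⌋ = ⌊322624/4⌋ = 80656. The extremal graph is K_{284, 284}, which has 284·284 = 80656 edges.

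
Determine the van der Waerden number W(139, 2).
W(139, 2) = 139 + 1 = 140

A 2-term AP is any pair of integers, so a monochromatic 2-AP exists iff some colour is used at least twice. With 139 colours, the colouring i ↦ i on {1, ..., 139} uses each colour once, avoiding any monochromatic pair, so W(139, 2) > 139. For {1, ..., 140}, pigeonhole forces two integers of the same colour, which form a monochromatic 2-AP. Hence W(139, 2) = 140.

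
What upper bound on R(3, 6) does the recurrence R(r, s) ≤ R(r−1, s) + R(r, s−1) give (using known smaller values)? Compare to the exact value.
R(3, 6) ≤ R(2, 6) + R(3, 5) = 6 + 14 = 20; exact value R(3, 6) = 18.

The Erdős–Szekeres recurrence R(r, s) ≤ R(r−1, s) + R(r, s−1) applied to (r, s) = (3, 6) gives
  R(3, 6) ≤ R(2, 6) + R(3, 5) = 6 + 14 = 20.
(Recall R(2, k) = k and R is symmetric.) The recurrence is not tight here (it gives 20, but the exact value is R(3, 6) = 18); the tight upper bound requires a sharper argument than the simple recurrence, combined with a lower-bound construction on K_{17}.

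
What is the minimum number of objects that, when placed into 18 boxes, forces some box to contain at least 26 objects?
n = (26 − 1)·18 + 1 = 451

By the generalised pigeonhole principle, to guarantee some box contains ≥ r objects we need more than (r − 1) · k objects total. Threshold: n = (r − 1) · k + 1. With r = 26 and k = 18: n = 25 · 18 + 1 = 450 + 1 = 451. For n = 450 = 25 · 18, we can put exactly 25 objects in every box, avoiding 26 in any single one — so 451 is tight.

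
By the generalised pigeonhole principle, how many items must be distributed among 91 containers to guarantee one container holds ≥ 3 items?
n = (3 − 1)·91 + 1 = 183

By the generalised pigeonhole principle, to guarantee some box contains ≥ r objects we need more than (r − 1) · k objects total. Threshold: n = (r − 1) · k + 1. With r = 3 and k = 91: n = 2 · 91 + 1 = 182 + 1 = 183. For n = 182 = 2 · 91, we can put exactly 2 objects in every box, avoiding 3 in any single one — so 183 is tight.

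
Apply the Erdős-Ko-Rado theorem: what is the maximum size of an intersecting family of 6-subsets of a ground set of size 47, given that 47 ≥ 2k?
max |F| = C(46, 5) = 1370754

The Erdős-Ko-Rado theorem states: for n ≥ 2k, an intersecting family of k-subsets of an n-element set has size at most C(n − 1, k − 1), with equality for 'star' families {A ⊆ [n] : |A| = k, i ∈ A} (fix an element i). For n = 47, k = 6: C(46, 5) = 1370754.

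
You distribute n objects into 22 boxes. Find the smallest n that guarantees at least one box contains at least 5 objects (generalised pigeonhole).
n = (5 − 1)·22 + 1 = 89

By the generalised pigeonhole principle, to guarantee some box contains ≥ r objects we need more than (r − 1) · k objects total. Threshold: n = (r − 1) · k + 1. With r = 5 and k = 22: n = 4 · 22 + 1 = 88 + 1 = 89. For n = 88 = 4 · 22, we can put exactly 4 objects in every box, avoiding 5 in any single one — so 89 is tight.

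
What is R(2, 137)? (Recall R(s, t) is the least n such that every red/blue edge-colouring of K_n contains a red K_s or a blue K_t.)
R(2, 137) = 137

R(2, k) = k for all k ≥ 2: in a 2-colouring of K_k, either some edge is red (a red K_2) or all edges are blue (a blue K_k). And K_{136} coloured all-blue has no blue K_137, so R(2, 137) > 136. Hence R(2, 137) = 137.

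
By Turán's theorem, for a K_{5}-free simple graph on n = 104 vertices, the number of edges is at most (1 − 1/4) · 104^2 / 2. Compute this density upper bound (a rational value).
Turán density bound = (3/4) · 104^2/2 = 4056

Turán's theorem: ex(n, K_{r+1}) is achieved by the complete r-partite Turán graph T(n, r) with parts as balanced as possible, and is at most (1 − 1/r) · n^2/2. For r = 4, n = 104: the density bound is (3/4) · 10816/2 = 4056. Since 4 ∣ 104, the Turán graph T(104, 4) has parts of equal size 26, and its edge count e(T(104, 4)) = 4056 attains the density bound exactly.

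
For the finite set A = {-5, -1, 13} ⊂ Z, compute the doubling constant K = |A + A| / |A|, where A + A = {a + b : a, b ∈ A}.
K = |A + A| / |A| = 6/3 = 2

Enumerate A + A = {a + b : a, b ∈ A}. With |A| = 3, there are |A|^2 = 9 ordered sum pairs; collecting distinct values, A + A = {-10, -6, -2, 8, 12, 26}, so |A + A| = 6. Thus K = 6/3 = 2. For comparison, the minimum possible |A + A| over all 3-element sets is 2·3 − 1 = 5 (so min K = 5/3), attained only by arithmetic progressions.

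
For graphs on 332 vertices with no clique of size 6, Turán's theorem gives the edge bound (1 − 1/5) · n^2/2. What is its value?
Turán density bound = (4/5) · 332^2/2 = 220448/5 ≈ 44089.6

Turán's theorem: ex(n, K_{r+1}) is achieved by the complete r-partite Turán graph T(n, r) with parts as balanced as possible, and is at most (1 − 1/r) · n^2/2. For r = 5, n = 332: the density bound is (4/5) · 110224/2 = 220448/5 ≈ 44089.6. The integer-valued extremum is e(T(332, 5)) = 44089, which is strictly less than the density bound 220448/5 since 5 ∤ 332 (the parts of T(332, 5) cannot all be equal).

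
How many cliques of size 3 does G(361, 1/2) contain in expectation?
E[# K_3] = C(361, 3) · (1/2)^C(3, 2) = 7775940 / 2^3 = 1943985/2 = 971992.5

For each 3-subset S of vertices (there are C(361, 3) = 7775940 such S), let X_S = 1 if S induces a K_3 (all C(3, 2) = 3 edges present). Then P(X_S = 1) = (1/2)^3 = 1/8. By linearity of expectation, E[# K_3] = C(361, 3) · (1/2)^3 = 7775940 / 8 = 1943985/2 = 971992.5.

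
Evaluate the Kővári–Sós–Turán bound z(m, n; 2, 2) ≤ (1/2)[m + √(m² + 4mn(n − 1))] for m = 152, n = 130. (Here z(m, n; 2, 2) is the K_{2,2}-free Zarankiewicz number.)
z(152, 130; 2, 2) ≤ (1/2)[152 + √(152² + 4·152·130·129)] = (1/2)[152 + √10219264] = 1674.3792

Kővári–Sós–Turán: let r_1, ..., r_152 be the row sums and z = Σ r_i the total number of 1s. Each pair of columns can share at most one row with both entries 1 (else a 2×2 all-ones block appears), so Σ_i C(r_i, 2) ≤ C(130, 2) = 8385. By convexity Σ_i C(r_i, 2) ≥ 152·C(z/152, 2) = z(z − 152)/(2·152), giving z² − 152z − 152·130·129 ≤ 0 and hence z ≤ (1/2)[152 + √(23104 + 4·2549040)] = (1/2)[152 + √10219264] ≈ (1/2)(152 + 3196.7584) = 1674.3792.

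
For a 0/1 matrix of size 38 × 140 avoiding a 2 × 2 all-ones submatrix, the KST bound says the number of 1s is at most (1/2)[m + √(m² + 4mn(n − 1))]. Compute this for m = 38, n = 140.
z(38, 140; 2, 2) ≤ (1/2)[38 + √(38² + 4·38·140·139)] = (1/2)[38 + √2959364] = 879.1401

Kővári–Sós–Turán: let r_1, ..., r_38 be the row sums and z = Σ r_i the total number of 1s. Each pair of columns can share at most one row with both entries 1 (else a 2×2 all-ones block appears), so Σ_i C(r_i, 2) ≤ C(140, 2) = 9730. By convexity Σ_i C(r_i, 2) ≥ 38·C(z/38, 2) = z(z − 38)/(2·38), giving z² − 38z − 38·140·139 ≤ 0 and hence z ≤ (1/2)[38 + √(1444 + 4·739480)] = (1/2)[38 + √2959364] ≈ (1/2)(38 + 1720.2802) = 879.1401.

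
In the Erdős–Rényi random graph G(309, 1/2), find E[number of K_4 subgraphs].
E[# K_4] = C(309, 4) · (1/2)^C(4, 2) = 372527001 / 2^6 = 5820734.390625

For each 4-subset S of vertices (there are C(309, 4) = 372527001 such S), let X_S = 1 if S induces a K_4 (all C(4, 2) = 6 edges present). Then P(X_S = 1) = (1/2)^6 = 1/64. By linearity of expectation, E[# K_4] = C(309, 4) · (1/2)^6 = 372527001 / 64 = 5820734.390625.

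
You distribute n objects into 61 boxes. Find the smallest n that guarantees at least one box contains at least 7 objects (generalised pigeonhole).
n = (7 − 1)·61 + 1 = 367

By the generalised pigeonhole principle, to guarantee some box contains ≥ r objects we need more than (r − 1) · k objects total. Threshold: n = (r − 1) · k + 1. With r = 7 and k = 61: n = 6 · 61 + 1 = 366 + 1 = 367. For n = 366 = 6 · 61, we can put exactly 6 objects in every box, avoiding 7 in any single one — so 367 is tight.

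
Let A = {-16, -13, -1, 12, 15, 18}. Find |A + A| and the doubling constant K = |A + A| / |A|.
K = |A + A| / |A| = 18/6 = 3

Enumerate A + A = {a + b : a, b ∈ A}. With |A| = 6, there are |A|^2 = 36 ordered sum pairs; collecting distinct values, A + A = {-32, -29, -26, -17, -14, -4, -2, -1, 2, 5, 11, 14, 17, 24, 27, 30, 33, 36}, so |A + A| = 18. Thus K = 18/6 = 3. For comparison, the minimum possible |A + A| over all 6-element sets is 2·6 − 1 = 11 (so min K = 11/6), attained only by arithmetic progressions.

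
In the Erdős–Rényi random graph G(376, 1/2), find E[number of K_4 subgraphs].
E[# K_4] = C(376, 4) · (1/2)^C(4, 2) = 819574250 / 2^6 = 409787125/32 = 12805847.65625

For each 4-subset S of vertices (there are C(376, 4) = 819574250 such S), let X_S = 1 if S induces a K_4 (all C(4, 2) = 6 edges present). Then P(X_S = 1) = (1/2)^6 = 1/64. By linearity of expectation, E[# K_4] = C(376, 4) · (1/2)^6 = 819574250 / 64 = 409787125/32 = 12805847.65625.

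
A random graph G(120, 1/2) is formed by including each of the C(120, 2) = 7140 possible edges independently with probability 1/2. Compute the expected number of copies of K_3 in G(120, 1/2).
E[# K_3] = C(120, 3) · (1/2)^C(3, 2) = 280840 / 2^3 = 35105

For each 3-subset S of vertices (there are C(120, 3) = 280840 such S), let X_S = 1 if S induces a K_3 (all C(3, 2) = 3 edges present). Then P(X_S = 1) = (1/2)^3 = 1/8. By linearity of expectation, E[# K_3] = C(120, 3) · (1/2)^3 = 280840 / 8 = 35105.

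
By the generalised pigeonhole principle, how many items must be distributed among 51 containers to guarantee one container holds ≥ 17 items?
n = (17 − 1)·51 + 1 = 817

By the generalised pigeonhole principle, to guarantee some box contains ≥ r objects we need more than (r − 1) · k objects total. Threshold: n = (r − 1) · k + 1. With r = 17 and k = 51: n = 16 · 51 + 1 = 816 + 1 = 817. For n = 816 = 16 · 51, we can put exactly 16 objects in every box, avoiding 17 in any single one — so 817 is tight.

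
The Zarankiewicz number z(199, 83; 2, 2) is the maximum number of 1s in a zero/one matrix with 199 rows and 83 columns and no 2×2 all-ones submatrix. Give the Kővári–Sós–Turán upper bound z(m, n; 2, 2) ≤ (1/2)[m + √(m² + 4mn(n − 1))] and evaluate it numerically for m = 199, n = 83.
z(199, 83; 2, 2) ≤ (1/2)[199 + √(199² + 4·199·83·82)] = (1/2)[199 + √5457177] = 1267.5301

Kővári–Sós–Turán: let r_1, ..., r_199 be the row sums and z = Σ r_i the total number of 1s. Each pair of columns can share at most one row with both entries 1 (else a 2×2 all-ones block appears), so Σ_i C(r_i, 2) ≤ C(83, 2) = 3403. By convexity Σ_i C(r_i, 2) ≥ 199·C(z/199, 2) = z(z − 199)/(2·199), giving z² − 199z − 199·83·82 ≤ 0 and hence z ≤ (1/2)[199 + √(39601 + 4·1354394)] = (1/2)[199 + √5457177] ≈ (1/2)(199 + 2336.0601) = 1267.5301.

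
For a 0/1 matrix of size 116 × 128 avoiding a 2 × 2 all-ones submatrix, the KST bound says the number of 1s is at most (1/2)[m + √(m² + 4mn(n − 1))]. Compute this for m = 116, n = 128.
z(116, 128; 2, 2) ≤ (1/2)[116 + √(116² + 4·116·128·127)] = (1/2)[116 + √7556240] = 1432.4308

Kővári–Sós–Turán: let r_1, ..., r_116 be the row sums and z = Σ r_i the total number of 1s. Each pair of columns can share at most one row with both entries 1 (else a 2×2 all-ones block appears), so Σ_i C(r_i, 2) ≤ C(128, 2) = 8128. By convexity Σ_i C(r_i, 2) ≥ 116·C(z/116, 2) = z(z − 116)/(2·116), giving z² − 116z − 116·128·127 ≤ 0 and hence z ≤ (1/2)[116 + √(13456 + 4·1885696)] = (1/2)[116 + √7556240] ≈ (1/2)(116 + 2748.8616) = 1432.4308.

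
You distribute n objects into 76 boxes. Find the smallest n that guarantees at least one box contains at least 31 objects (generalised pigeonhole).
n = (31 − 1)·76 + 1 = 2281

By the generalised pigeonhole principle, to guarantee some box contains ≥ r objects we need more than (r − 1) · k objects total. Threshold: n = (r − 1) · k + 1. With r = 31 and k = 76: n = 30 · 76 + 1 = 2280 + 1 = 2281. For n = 2280 = 30 · 76, we can put exactly 30 objects in every box, avoiding 31 in any single one — so 2281 is tight.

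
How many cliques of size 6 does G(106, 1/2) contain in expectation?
E[# K_6] = C(106, 6) · (1/2)^C(6, 2) = 1705904746 / 2^15 = 852952373/16384 ≈ 52060.081360

For each 6-subset S of vertices (there are C(106, 6) = 1705904746 such S), let X_S = 1 if S induces a K_6 (all C(6, 2) = 15 edges present). Then P(X_S = 1) = (1/2)^15 = 1/32768. By linearity of expectation, E[# K_6] = C(106, 6) · (1/2)^15 = 1705904746 / 32768 = 852952373/16384 ≈ 52060.081360.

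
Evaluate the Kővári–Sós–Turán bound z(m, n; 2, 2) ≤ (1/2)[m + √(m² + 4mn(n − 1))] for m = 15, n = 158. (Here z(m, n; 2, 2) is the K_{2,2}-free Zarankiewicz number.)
z(15, 158; 2, 2) ≤ (1/2)[15 + √(15² + 4·15·158·157)] = (1/2)[15 + √1488585] = 617.5379

Kővári–Sós–Turán: let r_1, ..., r_15 be the row sums and z = Σ r_i the total number of 1s. Each pair of columns can share at most one row with both entries 1 (else a 2×2 all-ones block appears), so Σ_i C(r_i, 2) ≤ C(158, 2) = 12403. By convexity Σ_i C(r_i, 2) ≥ 15·C(z/15, 2) = z(z − 15)/(2·15), giving z² − 15z − 15·158·157 ≤ 0 and hence z ≤ (1/2)[15 + √(225 + 4·372090)] = (1/2)[15 + √1488585] ≈ (1/2)(15 + 1220.0758) = 617.5379.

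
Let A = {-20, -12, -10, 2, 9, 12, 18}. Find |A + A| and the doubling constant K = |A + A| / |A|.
K = |A + A| / |A| = 27/7

Enumerate A + A = {a + b : a, b ∈ A}. With |A| = 7, there are |A|^2 = 49 ordered sum pairs; collecting distinct values, A + A = {-40, -32, -30, -24, -22, -20, -18, -11, -10, -8, -3, -2, -1, 0, 2, 4, 6, 8, 11, 14, 18, 20, 21, 24, 27, 30, 36}, so |A + A| = 27. Thus K = 27/7. For comparison, the minimum possible |A + A| over all 7-element sets is 2·7 − 1 = 13 (so min K = 13/7), attained only by arithmetic progressions.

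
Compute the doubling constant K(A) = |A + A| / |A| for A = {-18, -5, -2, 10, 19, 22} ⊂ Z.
K = |A + A| / |A| = 19/6

Enumerate A + A = {a + b : a, b ∈ A}. With |A| = 6, there are |A|^2 = 36 ordered sum pairs; collecting distinct values, A + A = {-36, -23, -20, -10, -8, -7, -4, 1, 4, 5, 8, 14, 17, 20, 29, 32, 38, 41, 44}, so |A + A| = 19. Thus K = 19/6. For comparison, the minimum possible |A + A| over all 6-element sets is 2·6 − 1 = 11 (so min K = 11/6), attained only by arithmetic progressions.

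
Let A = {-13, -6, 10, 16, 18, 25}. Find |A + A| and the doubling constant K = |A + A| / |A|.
K = |A + A| / |A| = 20/6 = 10/3

Enumerate A + A = {a + b : a, b ∈ A}. With |A| = 6, there are |A|^2 = 36 ordered sum pairs; collecting distinct values, A + A = {-26, -19, -12, -3, 3, 4, 5, 10, 12, 19, 20, 26, 28, 32, 34, 35, 36, 41, 43, 50}, so |A + A| = 20. Thus K = 20/6 = 10/3. For comparison, the minimum possible |A + A| over all 6-element sets is 2·6 − 1 = 11 (so min K = 11/6), attained only by arithmetic progressions.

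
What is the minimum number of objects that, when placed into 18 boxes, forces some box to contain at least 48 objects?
n = (48 − 1)·18 + 1 = 847

By the generalised pigeonhole principle, to guarantee some box contains ≥ r objects we need more than (r − 1) · k objects total. Threshold: n = (r − 1) · k + 1. With r = 48 and k = 18: n = 47 · 18 + 1 = 846 + 1 = 847. For n = 846 = 47 · 18, we can put exactly 47 objects in every box, avoiding 48 in any single one — so 847 is tight.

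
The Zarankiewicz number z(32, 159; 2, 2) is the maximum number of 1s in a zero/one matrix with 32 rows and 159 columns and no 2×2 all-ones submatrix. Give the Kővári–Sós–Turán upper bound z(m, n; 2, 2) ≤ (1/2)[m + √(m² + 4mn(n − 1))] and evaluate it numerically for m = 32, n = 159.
z(32, 159; 2, 2) ≤ (1/2)[32 + √(32² + 4·32·159·158)] = (1/2)[32 + √3216640] = 912.7497

Kővári–Sós–Turán: let r_1, ..., r_32 be the row sums and z = Σ r_i the total number of 1s. Each pair of columns can share at most one row with both entries 1 (else a 2×2 all-ones block appears), so Σ_i C(r_i, 2) ≤ C(159, 2) = 12561. By convexity Σ_i C(r_i, 2) ≥ 32·C(z/32, 2) = z(z − 32)/(2·32), giving z² − 32z − 32·159·158 ≤ 0 and hence z ≤ (1/2)[32 + √(1024 + 4·803904)] = (1/2)[32 + √3216640] ≈ (1/2)(32 + 1793.4994) = 912.7497.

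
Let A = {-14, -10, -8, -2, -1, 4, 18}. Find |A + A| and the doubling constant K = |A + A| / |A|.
K = |A + A| / |A| = 24/7

Enumerate A + A = {a + b : a, b ∈ A}. With |A| = 7, there are |A|^2 = 49 ordered sum pairs; collecting distinct values, A + A = {-28, -24, -22, -20, -18, -16, -15, -12, -11, -10, -9, -6, -4, -3, -2, 2, 3, 4, 8, 10, 16, 17, 22, 36}, so |A + A| = 24. Thus K = 24/7. For comparison, the minimum possible |A + A| over all 7-element sets is 2·7 − 1 = 13 (so min K = 13/7), attained only by arithmetic progressions.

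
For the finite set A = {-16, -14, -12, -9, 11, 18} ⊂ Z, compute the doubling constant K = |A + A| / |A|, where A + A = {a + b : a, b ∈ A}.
K = |A + A| / |A| = 19/6

Enumerate A + A = {a + b : a, b ∈ A}. With |A| = 6, there are |A|^2 = 36 ordered sum pairs; collecting distinct values, A + A = {-32, -30, -28, -26, -25, -24, -23, -21, -18, -5, -3, -1, 2, 4, 6, 9, 22, 29, 36}, so |A + A| = 19. Thus K = 19/6. For comparison, the minimum possible |A + A| over all 6-element sets is 2·6 − 1 = 11 (so min K = 11/6), attained only by arithmetic progressions.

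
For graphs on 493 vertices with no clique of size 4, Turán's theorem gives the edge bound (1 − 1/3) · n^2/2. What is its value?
Turán density bound = (2/3) · 493^2/2 = 243049/3 ≈ 81016.3333

Turán's theorem: ex(n, K_{r+1}) is achieved by the complete r-partite Turán graph T(n, r) with parts as balanced as possible, and is at most (1 − 1/r) · n^2/2. For r = 3, n = 493: the density bound is (2/3) · 243049/2 = 243049/3 ≈ 81016.3333. The integer-valued extremum is e(T(493, 3)) = 81016, which is strictly less than the density bound 243049/3 since 3 ∤ 493 (the parts of T(493, 3) cannot all be equal).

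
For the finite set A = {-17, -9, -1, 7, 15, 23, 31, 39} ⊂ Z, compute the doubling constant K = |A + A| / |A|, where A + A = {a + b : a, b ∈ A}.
K = |A + A| / |A| = 15/8

Enumerate A + A = {a + b : a, b ∈ A}. With |A| = 8, there are |A|^2 = 64 ordered sum pairs; collecting distinct values, A + A = {-34, -26, -18, -10, -2, 6, 14, 22, 30, 38, 46, 54, 62, 70, 78}, so |A + A| = 15. Thus K = 15/8. Here |A + A| = 2|A| − 1 = 15, the minimum possible — so K = 15/8 is minimal, which holds iff A is an arithmetic progression.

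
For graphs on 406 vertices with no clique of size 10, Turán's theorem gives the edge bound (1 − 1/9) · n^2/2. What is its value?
Turán density bound = (8/9) · 406^2/2 = 659344/9 ≈ 73260.4444

Turán's theorem: ex(n, K_{r+1}) is achieved by the complete r-partite Turán graph T(n, r) with parts as balanced as possible, and is at most (1 − 1/r) · n^2/2. For r = 9, n = 406: the density bound is (8/9) · 164836/2 = 659344/9 ≈ 73260.4444. The integer-valued extremum is e(T(406, 9)) = 73260, which is strictly less than the density bound 659344/9 since 9 ∤ 406 (the parts of T(406, 9) cannot all be equal).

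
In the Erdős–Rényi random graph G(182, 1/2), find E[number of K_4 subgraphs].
E[# K_4] = C(182, 4) · (1/2)^C(4, 2) = 44224635 / 2^6 = 691009.921875

For each 4-subset S of vertices (there are C(182, 4) = 44224635 such S), let X_S = 1 if S induces a K_4 (all C(4, 2) = 6 edges present). Then P(X_S = 1) = (1/2)^6 = 1/64. By linearity of expectation, E[# K_4] = C(182, 4) · (1/2)^6 = 44224635 / 64 = 691009.921875.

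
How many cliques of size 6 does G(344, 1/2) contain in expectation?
E[# K_6] = C(344, 6) · (1/2)^C(6, 2) = 2202820789092 / 2^15 = 550705197273/8192 ≈ 67224755.526489

For each 6-subset S of vertices (there are C(344, 6) = 2202820789092 such S), let X_S = 1 if S induces a K_6 (all C(6, 2) = 15 edges present). Then P(X_S = 1) = (1/2)^15 = 1/32768. By linearity of expectation, E[# K_6] = C(344, 6) · (1/2)^15 = 2202820789092 / 32768 = 550705197273/8192 ≈ 67224755.526489.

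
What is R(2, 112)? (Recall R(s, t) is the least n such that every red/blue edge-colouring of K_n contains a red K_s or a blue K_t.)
R(2, 112) = 112

R(2, k) = k for all k ≥ 2: in a 2-colouring of K_k, either some edge is red (a red K_2) or all edges are blue (a blue K_k). And K_{111} coloured all-blue has no blue K_112, so R(2, 112) > 111. Hence R(2, 112) = 112.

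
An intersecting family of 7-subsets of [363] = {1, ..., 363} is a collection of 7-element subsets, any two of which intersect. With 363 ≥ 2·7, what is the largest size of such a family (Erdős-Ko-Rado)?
max |F| = C(362, 6) = 2997998892714

Erdős-Ko-Rado (1961): when n ≥ 2k, max |F| = C(n−1, k−1). The bound is attained by the star {A : i ∈ A} for any fixed i ∈ [n]. Here C(363−1, 7−1) = C(362, 6) = 2997998892714.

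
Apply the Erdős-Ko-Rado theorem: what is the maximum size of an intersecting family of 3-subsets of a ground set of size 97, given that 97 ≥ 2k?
max |F| = C(96, 2) = 4560

The Erdős-Ko-Rado theorem states: for n ≥ 2k, an intersecting family of k-subsets of an n-element set has size at most C(n − 1, k − 1), with equality for 'star' families {A ⊆ [n] : |A| = k, i ∈ A} (fix an element i). For n = 97, k = 3: C(96, 2) = 4560.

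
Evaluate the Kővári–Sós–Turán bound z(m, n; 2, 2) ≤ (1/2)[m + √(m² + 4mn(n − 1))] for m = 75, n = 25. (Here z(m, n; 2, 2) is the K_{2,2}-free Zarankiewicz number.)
z(75, 25; 2, 2) ≤ (1/2)[75 + √(75² + 4·75·25·24)] = (1/2)[75 + √185625] = 252.9211

Kővári–Sós–Turán: let r_1, ..., r_75 be the row sums and z = Σ r_i the total number of 1s. Each pair of columns can share at most one row with both entries 1 (else a 2×2 all-ones block appears), so Σ_i C(r_i, 2) ≤ C(25, 2) = 300. By convexity Σ_i C(r_i, 2) ≥ 75·C(z/75, 2) = z(z − 75)/(2·75), giving z² − 75z − 75·25·24 ≤ 0 and hence z ≤ (1/2)[75 + √(5625 + 4·45000)] = (1/2)[75 + √185625] ≈ (1/2)(75 + 430.8422) = 252.9211.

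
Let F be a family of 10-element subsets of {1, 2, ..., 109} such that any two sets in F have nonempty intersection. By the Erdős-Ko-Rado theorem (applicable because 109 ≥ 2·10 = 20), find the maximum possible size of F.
max |F| = C(108, 9) = 3911395881900

Erdős-Ko-Rado (1961): when n ≥ 2k, max |F| = C(n−1, k−1). The bound is attained by the star {A : i ∈ A} for any fixed i ∈ [n]. Here C(109−1, 10−1) = C(108, 9) = 3911395881900.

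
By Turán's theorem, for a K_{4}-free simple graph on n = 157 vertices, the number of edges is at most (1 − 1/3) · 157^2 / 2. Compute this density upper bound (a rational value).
Turán density bound = (2/3) · 157^2/2 = 24649/3 ≈ 8216.3333

Turán's theorem: ex(n, K_{r+1}) is achieved by the complete r-partite Turán graph T(n, r) with parts as balanced as possible, and is at most (1 − 1/r) · n^2/2. For r = 3, n = 157: the density bound is (2/3) · 24649/2 = 24649/3 ≈ 8216.3333. The integer-valued extremum is e(T(157, 3)) = 8216, which is strictly less than the density bound 24649/3 since 3 ∤ 157 (the parts of T(157, 3) cannot all be equal).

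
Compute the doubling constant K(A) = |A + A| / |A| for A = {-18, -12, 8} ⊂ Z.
K = |A + A| / |A| = 6/3 = 2

Enumerate A + A = {a + b : a, b ∈ A}. With |A| = 3, there are |A|^2 = 9 ordered sum pairs; collecting distinct values, A + A = {-36, -30, -24, -10, -4, 16}, so |A + A| = 6. Thus K = 6/3 = 2. For comparison, the minimum possible |A + A| over all 3-element sets is 2·3 − 1 = 5 (so min K = 5/3), attained only by arithmetic progressions.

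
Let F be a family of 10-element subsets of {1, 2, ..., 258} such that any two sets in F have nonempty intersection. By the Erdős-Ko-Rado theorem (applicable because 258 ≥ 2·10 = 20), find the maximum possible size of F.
max |F| = C(257, 9) = 11698174409548000

The Erdős-Ko-Rado theorem states: for n ≥ 2k, an intersecting family of k-subsets of an n-element set has size at most C(n − 1, k − 1), with equality for 'star' families {A ⊆ [n] : |A| = k, i ∈ A} (fix an element i). For n = 258, k = 10: C(257, 9) = 11698174409548000.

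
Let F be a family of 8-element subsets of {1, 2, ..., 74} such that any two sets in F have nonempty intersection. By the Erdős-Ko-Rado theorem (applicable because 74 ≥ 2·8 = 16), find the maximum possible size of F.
max |F| = C(73, 7) = 1629348612

Erdős-Ko-Rado (1961): when n ≥ 2k, max |F| = C(n−1, k−1). The bound is attained by the star {A : i ∈ A} for any fixed i ∈ [n]. Here C(74−1, 8−1) = C(73, 7) = 1629348612.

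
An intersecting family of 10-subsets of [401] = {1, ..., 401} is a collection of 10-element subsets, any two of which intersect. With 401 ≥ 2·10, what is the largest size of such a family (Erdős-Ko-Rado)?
max |F| = C(400, 9) = 659797329990167600

Erdős-Ko-Rado (1961): when n ≥ 2k, max |F| = C(n−1, k−1). The bound is attained by the star {A : i ∈ A} for any fixed i ∈ [n]. Here C(401−1, 10−1) = C(400, 9) = 659797329990167600.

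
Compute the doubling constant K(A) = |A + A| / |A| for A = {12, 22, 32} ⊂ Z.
K = |A + A| / |A| = 5/3

Enumerate A + A = {a + b : a, b ∈ A}. With |A| = 3, there are |A|^2 = 9 ordered sum pairs; collecting distinct values, A + A = {24, 34, 44, 54, 64}, so |A + A| = 5. Thus K = 5/3. Here |A + A| = 2|A| − 1 = 5, the minimum possible — so K = 5/3 is minimal, which holds iff A is an arithmetic progression.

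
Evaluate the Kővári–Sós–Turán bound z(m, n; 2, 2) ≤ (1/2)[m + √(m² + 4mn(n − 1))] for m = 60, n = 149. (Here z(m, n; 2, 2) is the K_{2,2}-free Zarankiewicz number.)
z(60, 149; 2, 2) ≤ (1/2)[60 + √(60² + 4·60·149·148)] = (1/2)[60 + √5296080] = 1180.6607

Kővári–Sós–Turán: let r_1, ..., r_60 be the row sums and z = Σ r_i the total number of 1s. Each pair of columns can share at most one row with both entries 1 (else a 2×2 all-ones block appears), so Σ_i C(r_i, 2) ≤ C(149, 2) = 11026. By convexity Σ_i C(r_i, 2) ≥ 60·C(z/60, 2) = z(z − 60)/(2·60), giving z² − 60z − 60·149·148 ≤ 0 and hence z ≤ (1/2)[60 + √(3600 + 4·1323120)] = (1/2)[60 + √5296080] ≈ (1/2)(60 + 2301.3214) = 1180.6607.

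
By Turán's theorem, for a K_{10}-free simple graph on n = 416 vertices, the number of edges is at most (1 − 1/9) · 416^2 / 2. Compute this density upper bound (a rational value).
Turán density bound = (8/9) · 416^2/2 = 692224/9 ≈ 76913.7778

Turán's theorem: ex(n, K_{r+1}) is achieved by the complete r-partite Turán graph T(n, r) with parts as balanced as possible, and is at most (1 − 1/r) · n^2/2. For r = 9, n = 416: the density bound is (8/9) · 173056/2 = 692224/9 ≈ 76913.7778. The integer-valued extremum is e(T(416, 9)) = 76913, which is strictly less than the density bound 692224/9 since 9 ∤ 416 (the parts of T(416, 9) cannot all be equal).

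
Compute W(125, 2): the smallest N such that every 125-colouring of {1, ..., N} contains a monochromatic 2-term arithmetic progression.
W(125, 2) = 125 + 1 = 126

A 2-term AP is any pair of integers, so a monochromatic 2-AP exists iff some colour is used at least twice. With 125 colours, the colouring i ↦ i on {1, ..., 125} uses each colour once, avoiding any monochromatic pair, so W(125, 2) > 125. For {1, ..., 126}, pigeonhole forces two integers of the same colour, which form a monochromatic 2-AP. Hence W(125, 2) = 126.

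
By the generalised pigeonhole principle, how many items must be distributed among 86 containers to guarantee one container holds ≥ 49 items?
n = (49 − 1)·86 + 1 = 4129

By the generalised pigeonhole principle, to guarantee some box contains ≥ r objects we need more than (r − 1) · k objects total. Threshold: n = (r − 1) · k + 1. With r = 49 and k = 86: n = 48 · 86 + 1 = 4128 + 1 = 4129. For n = 4128 = 48 · 86, we can put exactly 48 objects in every box, avoiding 49 in any single one — so 4129 is tight.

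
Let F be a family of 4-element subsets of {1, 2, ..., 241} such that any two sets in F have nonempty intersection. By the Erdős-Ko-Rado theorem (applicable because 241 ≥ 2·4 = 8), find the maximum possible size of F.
max |F| = C(240, 3) = 2275280

Erdős-Ko-Rado (1961): when n ≥ 2k, max |F| = C(n−1, k−1). The bound is attained by the star {A : i ∈ A} for any fixed i ∈ [n]. Here C(241−1, 4−1) = C(240, 3) = 2275280.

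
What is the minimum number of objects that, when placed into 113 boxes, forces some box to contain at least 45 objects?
n = (45 − 1)·113 + 1 = 4973

By the generalised pigeonhole principle, to guarantee some box contains ≥ r objects we need more than (r − 1) · k objects total. Threshold: n = (r − 1) · k + 1. With r = 45 and k = 113: n = 44 · 113 + 1 = 4972 + 1 = 4973. For n = 4972 = 44 · 113, we can put exactly 44 objects in every box, avoiding 45 in any single one — so 4973 is tight.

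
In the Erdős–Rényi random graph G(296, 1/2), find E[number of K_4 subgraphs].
E[# K_4] = C(296, 4) · (1/2)^C(4, 2) = 313413310 / 2^6 = 156706655/32 = 4897082.96875

For each 4-subset S of vertices (there are C(296, 4) = 313413310 such S), let X_S = 1 if S induces a K_4 (all C(4, 2) = 6 edges present). Then P(X_S = 1) = (1/2)^6 = 1/64. By linearity of expectation, E[# K_4] = C(296, 4) · (1/2)^6 = 313413310 / 64 = 156706655/32 = 4897082.96875.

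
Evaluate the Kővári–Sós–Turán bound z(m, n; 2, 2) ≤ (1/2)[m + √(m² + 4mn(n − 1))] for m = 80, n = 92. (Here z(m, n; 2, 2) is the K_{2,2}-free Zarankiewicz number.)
z(80, 92; 2, 2) ≤ (1/2)[80 + √(80² + 4·80·92·91)] = (1/2)[80 + √2685440] = 859.3656

Kővári–Sós–Turán: let r_1, ..., r_80 be the row sums and z = Σ r_i the total number of 1s. Each pair of columns can share at most one row with both entries 1 (else a 2×2 all-ones block appears), so Σ_i C(r_i, 2) ≤ C(92, 2) = 4186. By convexity Σ_i C(r_i, 2) ≥ 80·C(z/80, 2) = z(z − 80)/(2·80), giving z² − 80z − 80·92·91 ≤ 0 and hence z ≤ (1/2)[80 + √(6400 + 4·669760)] = (1/2)[80 + √2685440] ≈ (1/2)(80 + 1638.7312) = 859.3656.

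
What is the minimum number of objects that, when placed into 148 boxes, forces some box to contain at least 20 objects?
n = (20 − 1)·148 + 1 = 2813

By the generalised pigeonhole principle, to guarantee some box contains ≥ r objects we need more than (r − 1) · k objects total. Threshold: n = (r − 1) · k + 1. With r = 20 and k = 148: n = 19 · 148 + 1 = 2812 + 1 = 2813. For n = 2812 = 19 · 148, we can put exactly 19 objects in every box, avoiding 20 in any single one — so 2813 is tight.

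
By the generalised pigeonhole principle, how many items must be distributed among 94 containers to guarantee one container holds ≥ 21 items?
n = (21 − 1)·94 + 1 = 1881

By the generalised pigeonhole principle, to guarantee some box contains ≥ r objects we need more than (r − 1) · k objects total. Threshold: n = (r − 1) · k + 1. With r = 21 and k = 94: n = 20 · 94 + 1 = 1880 + 1 = 1881. For n = 1880 = 20 · 94, we can put exactly 20 objects in every box, avoiding 21 in any single one — so 1881 is tight.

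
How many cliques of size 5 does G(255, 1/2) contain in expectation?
E[# K_5] = C(255, 5) · (1/2)^C(5, 2) = 8637487551 / 2^10 ≈ 8435046.436523

For each 5-subset S of vertices (there are C(255, 5) = 8637487551 such S), let X_S = 1 if S induces a K_5 (all C(5, 2) = 10 edges present). Then P(X_S = 1) = (1/2)^10 = 1/1024. By linearity of expectation, E[# K_5] = C(255, 5) · (1/2)^10 = 8637487551 / 1024 ≈ 8435046.436523.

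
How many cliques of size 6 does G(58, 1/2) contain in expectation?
E[# K_6] = C(58, 6) · (1/2)^C(6, 2) = 40475358 / 2^15 = 20237679/16384 ≈ 1235.209900

For each 6-subset S of vertices (there are C(58, 6) = 40475358 such S), let X_S = 1 if S induces a K_6 (all C(6, 2) = 15 edges present). Then P(X_S = 1) = (1/2)^15 = 1/32768. By linearity of expectation, E[# K_6] = C(58, 6) · (1/2)^15 = 40475358 / 32768 = 20237679/16384 ≈ 1235.209900.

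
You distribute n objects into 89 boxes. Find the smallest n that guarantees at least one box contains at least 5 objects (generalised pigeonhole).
n = (5 − 1)·89 + 1 = 357

By the generalised pigeonhole principle, to guarantee some box contains ≥ r objects we need more than (r − 1) · k objects total. Threshold: n = (r − 1) · k + 1. With r = 5 and k = 89: n = 4 · 89 + 1 = 356 + 1 = 357. For n = 356 = 4 · 89, we can put exactly 4 objects in every box, avoiding 5 in any single one — so 357 is tight.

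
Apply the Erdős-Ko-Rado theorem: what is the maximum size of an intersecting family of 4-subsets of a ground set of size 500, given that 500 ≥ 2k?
max |F| = C(499, 3) = 20584249

Erdős-Ko-Rado (1961): when n ≥ 2k, max |F| = C(n−1, k−1). The bound is attained by the star {A : i ∈ A} for any fixed i ∈ [n]. Here C(500−1, 4−1) = C(499, 3) = 20584249.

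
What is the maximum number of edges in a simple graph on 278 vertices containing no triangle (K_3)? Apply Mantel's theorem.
ex(278, K_3) = ⌊278^2/4⌋ = 19321

Mantel (1907): a triangle-free graph on n vertices has at most ⌊n^2/4⌋ edges, with equality for the complete bipartite graph K_{⌊n/2⌋, ⌈n/2⌉}. For n = 278: ⌊278^2/4⌋ = ⌊77284/4⌋ = 19321. The extremal graph is K_{139, 139}, which has 139·139 = 19321 edges.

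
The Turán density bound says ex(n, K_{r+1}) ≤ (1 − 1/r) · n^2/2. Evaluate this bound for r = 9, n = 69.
Turán density bound = (8/9) · 69^2/2 = 2116

Turán's theorem: ex(n, K_{r+1}) is achieved by the complete r-partite Turán graph T(n, r) with parts as balanced as possible, and is at most (1 − 1/r) · n^2/2. For r = 9, n = 69: the density bound is (8/9) · 4761/2 = 2116. The integer-valued extremum is e(T(69, 9)) = 2115, which is strictly less than the density bound 2116 since 9 ∤ 69 (the parts of T(69, 9) cannot all be equal).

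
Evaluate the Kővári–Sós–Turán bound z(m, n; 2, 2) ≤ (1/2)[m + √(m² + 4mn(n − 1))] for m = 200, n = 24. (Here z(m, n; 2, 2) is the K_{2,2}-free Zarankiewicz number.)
z(200, 24; 2, 2) ≤ (1/2)[200 + √(200² + 4·200·24·23)] = (1/2)[200 + √481600] = 446.987

Kővári–Sós–Turán: let r_1, ..., r_200 be the row sums and z = Σ r_i the total number of 1s. Each pair of columns can share at most one row with both entries 1 (else a 2×2 all-ones block appears), so Σ_i C(r_i, 2) ≤ C(24, 2) = 276. By convexity Σ_i C(r_i, 2) ≥ 200·C(z/200, 2) = z(z − 200)/(2·200), giving z² − 200z − 200·24·23 ≤ 0 and hence z ≤ (1/2)[200 + √(40000 + 4·110400)] = (1/2)[200 + √481600] ≈ (1/2)(200 + 693.9741) = 446.987.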